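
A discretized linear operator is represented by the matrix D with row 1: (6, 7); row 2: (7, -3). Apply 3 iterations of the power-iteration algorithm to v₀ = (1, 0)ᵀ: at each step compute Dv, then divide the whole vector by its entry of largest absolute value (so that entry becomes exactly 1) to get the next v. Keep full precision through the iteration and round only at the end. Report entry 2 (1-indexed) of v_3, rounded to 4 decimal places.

0.8097

Dv0 = (6.00000, 7.00000); divide by 7.00000 → v1 = (0.85714, 1.00000)
Dv1 = (12.14286, 3.00000); divide by 12.14286 → v2 = (1.00000, 0.24706)
Dv2 = (7.72941, 6.25882); divide by 7.72941 → v3 = (1.00000, 0.80974)
Requested entry of v3: 532/657 = 0.8097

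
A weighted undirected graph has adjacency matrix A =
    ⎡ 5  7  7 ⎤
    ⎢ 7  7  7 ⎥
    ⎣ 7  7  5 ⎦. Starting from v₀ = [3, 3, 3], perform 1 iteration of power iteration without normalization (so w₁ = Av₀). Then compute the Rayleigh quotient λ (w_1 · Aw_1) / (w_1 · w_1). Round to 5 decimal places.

λ ≈ 19.71023

w1 = Av₀ = (5·3 + 7·3 + 7·3; 7·3 + 7·3 + 7·3; 7·3 + 7·3 + 5·3) = (57, 63, 57)
Aw1 = (1125, 1239, 1125)
w1·Aw1 = 57·1125 + 63·1239 + 57·1125 = 206307; w1·w1 = 57·57 + 63·63 + 57·57 = 10467
λ ≈ 206307/10467 = 19.71023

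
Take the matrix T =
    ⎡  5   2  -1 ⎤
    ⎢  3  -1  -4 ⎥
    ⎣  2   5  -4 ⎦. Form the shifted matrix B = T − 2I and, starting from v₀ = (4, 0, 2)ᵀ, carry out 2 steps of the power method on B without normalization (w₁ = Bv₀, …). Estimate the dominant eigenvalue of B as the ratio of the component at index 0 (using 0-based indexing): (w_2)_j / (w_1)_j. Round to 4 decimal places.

B = T − 2I has rows (3, 2, -1); (3, -3, -4); (2, 5, -6)
w1 = Bv₀ = (3·4 + 2·0 + (-1)·2; 3·4 + (-3)·0 + (-4)·2; 2·4 + 5·0 + (-6)·2) = (10, 4, -4)
w2 = Bw1 = (3·10 + 2·4 + (-1)·(-4); 3·10 + (-3)·4 + (-4)·(-4); 2·10 + 5·4 + (-6)·(-4)) = (42, 34, 64)
Ratio: 42/10 = 4.2000

4.2000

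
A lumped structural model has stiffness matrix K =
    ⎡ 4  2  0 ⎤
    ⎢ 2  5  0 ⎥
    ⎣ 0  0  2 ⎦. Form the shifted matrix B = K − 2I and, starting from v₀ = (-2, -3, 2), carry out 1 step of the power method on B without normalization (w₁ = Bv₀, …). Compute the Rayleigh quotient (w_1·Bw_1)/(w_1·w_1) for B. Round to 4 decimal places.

4.5613

B = K − 2I has rows (2, 2, 0); (2, 3, 0); (0, 0, 0)
w1 = Bv₀ = (2·(-2) + 2·(-3) + 0·2; 2·(-2) + 3·(-3) + 0·2; 0·(-2) + 0·(-3) + 0·2) = (-10, -13, 0)
Bw1 = (-46, -59, 0)
w1·Bw1 = 1227; w1·w1 = 269; μ ≈ 1227/269 = 4.5613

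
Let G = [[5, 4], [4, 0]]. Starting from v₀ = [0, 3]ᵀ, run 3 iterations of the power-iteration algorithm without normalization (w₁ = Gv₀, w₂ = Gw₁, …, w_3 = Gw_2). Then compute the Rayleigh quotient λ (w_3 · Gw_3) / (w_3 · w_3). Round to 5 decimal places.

w1 = Gv₀ = (12, 0)
w2 = Gw1 = (60, 48)
w3 = Gw2 = (492, 240)
Gw3 = (3420, 1968)
w3·Gw3 = 492·3420 + 240·1968 = 2154960; w3·w3 = 492·492 + 240·240 = 299664
λ ≈ 2154960/299664 = 7.19125

λ ≈ 7.19125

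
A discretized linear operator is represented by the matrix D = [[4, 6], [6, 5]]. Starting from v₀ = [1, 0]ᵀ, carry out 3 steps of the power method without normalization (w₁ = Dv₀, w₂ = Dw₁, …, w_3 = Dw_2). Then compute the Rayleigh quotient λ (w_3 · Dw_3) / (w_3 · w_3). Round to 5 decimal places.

w1 = Dv₀ = (4·1 + 6·0; 6·1 + 5·0) = (4, 6)
w2 = Dw1 = (4·4 + 6·6; 6·4 + 5·6) = (52, 54)
w3 = Dw2 = (532, 582)
Dw3 = (5620, 6102)
w3·Dw3 = 532·5620 + 582·6102 = 6541204; w3·w3 = 532·532 + 582·582 = 621748
λ ≈ 6541204/621748 = 10.52067

10.52067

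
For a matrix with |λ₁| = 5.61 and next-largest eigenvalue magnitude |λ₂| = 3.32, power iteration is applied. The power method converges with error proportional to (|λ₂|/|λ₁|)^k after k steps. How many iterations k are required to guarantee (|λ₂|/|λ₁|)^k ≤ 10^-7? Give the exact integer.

31

|λ₂/λ₁| = 3.32/5.61 = 0.59180
Need k ≥ ln(10^-7) / ln(0.59180) = -16.1181 / -0.5246 ≈ 30.725
Smallest integer k satisfying the bound: 31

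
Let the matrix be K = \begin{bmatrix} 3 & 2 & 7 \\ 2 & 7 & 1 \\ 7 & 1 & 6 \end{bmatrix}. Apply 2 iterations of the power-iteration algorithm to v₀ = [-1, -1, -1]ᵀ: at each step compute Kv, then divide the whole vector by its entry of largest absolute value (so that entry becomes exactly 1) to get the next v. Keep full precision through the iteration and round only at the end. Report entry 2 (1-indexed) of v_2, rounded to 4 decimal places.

Kv0 = (-12.00000, -10.00000, -14.00000); divide by -14.00000 → v1 = (0.85714, 0.71429, 1.00000)
Kv1 = (11.00000, 7.71429, 12.71429); divide by 12.71429 → v2 = (0.86517, 0.60674, 1.00000)
Requested entry of v2: -108/-178 = 0.6067

0.6067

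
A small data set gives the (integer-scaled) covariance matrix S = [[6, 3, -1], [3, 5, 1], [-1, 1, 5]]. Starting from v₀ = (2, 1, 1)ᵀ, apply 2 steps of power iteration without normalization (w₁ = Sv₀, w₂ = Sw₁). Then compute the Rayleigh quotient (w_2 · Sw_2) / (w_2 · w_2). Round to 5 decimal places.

w1 = Sv₀ = (14, 12, 4)
w2 = Sw1 = (116, 106, 18)
Sw2 = (996, 896, 80)
w2·Sw2 = 116·996 + 106·896 + 18·80 = 211952; w2·w2 = 116·116 + 106·106 + 18·18 = 25016
λ ≈ 211952/25016 = 8.47266

8.47266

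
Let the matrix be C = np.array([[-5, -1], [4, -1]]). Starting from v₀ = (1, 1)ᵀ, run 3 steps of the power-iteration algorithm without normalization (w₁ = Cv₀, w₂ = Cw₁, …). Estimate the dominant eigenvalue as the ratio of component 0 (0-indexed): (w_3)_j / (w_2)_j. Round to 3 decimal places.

w1 = Cv₀ = (-6, 3)
w2 = Cw1 = (27, -27)
w3 = Cw2 = (-108, 135)
Ratio at component: -108 / 27 = -4.000

-4.000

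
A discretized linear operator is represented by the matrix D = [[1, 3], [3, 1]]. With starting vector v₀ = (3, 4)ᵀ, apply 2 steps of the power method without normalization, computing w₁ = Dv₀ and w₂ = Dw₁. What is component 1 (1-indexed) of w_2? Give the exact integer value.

w1 = Dv₀ = (15, 13)
w2 = Dw1 = (54, 58)
The requested component of w2 is 54.

54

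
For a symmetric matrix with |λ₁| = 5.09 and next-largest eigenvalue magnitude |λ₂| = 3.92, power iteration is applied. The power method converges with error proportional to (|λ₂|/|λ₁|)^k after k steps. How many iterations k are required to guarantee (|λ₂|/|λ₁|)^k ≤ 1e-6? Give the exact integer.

|λ₂/λ₁| = 3.92/5.09 = 0.77014
Need k ≥ ln(1e-6) / ln(0.77014) = -13.8155 / -0.2612 ≈ 52.895
Smallest integer k satisfying the bound: 53

53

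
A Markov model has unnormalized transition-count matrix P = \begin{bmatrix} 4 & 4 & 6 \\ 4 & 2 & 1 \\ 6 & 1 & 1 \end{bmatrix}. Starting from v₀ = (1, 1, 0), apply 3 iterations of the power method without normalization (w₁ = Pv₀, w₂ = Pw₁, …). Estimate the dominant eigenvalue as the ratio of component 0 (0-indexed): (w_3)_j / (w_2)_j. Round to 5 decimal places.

w1 = Pv₀ = (4·1 + 4·1 + 6·0; 4·1 + 2·1 + 1·0; 6·1 + 1·1 + 1·0) = (8, 6, 7)
w2 = Pw1 = (4·8 + 4·6 + 6·7; 4·8 + 2·6 + 1·7; 6·8 + 1·6 + 1·7) = (98, 51, 61)
w3 = Pw2 = (962, 555, 700)
Ratio at component: 962 / 98 = 9.81633

λ ≈ 9.81633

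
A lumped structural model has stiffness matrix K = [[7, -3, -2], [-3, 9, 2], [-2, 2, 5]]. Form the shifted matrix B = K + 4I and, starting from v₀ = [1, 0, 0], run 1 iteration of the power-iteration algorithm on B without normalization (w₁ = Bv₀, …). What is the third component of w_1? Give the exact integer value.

-2

B = K + 4I has rows (11, -3, -2); (-3, 13, 2); (-2, 2, 9)
w1 = Bv₀ = (11·1 + (-3)·0 + (-2)·0; (-3)·1 + 13·0 + 2·0; (-2)·1 + 2·0 + 9·0) = (11, -3, -2)
Requested component of w1: -2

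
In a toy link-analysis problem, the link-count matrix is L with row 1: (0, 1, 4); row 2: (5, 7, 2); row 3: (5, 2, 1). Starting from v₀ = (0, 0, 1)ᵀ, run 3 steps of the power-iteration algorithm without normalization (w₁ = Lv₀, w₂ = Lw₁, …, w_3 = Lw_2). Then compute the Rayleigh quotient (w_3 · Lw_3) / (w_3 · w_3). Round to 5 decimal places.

w1 = Lv₀ = (4, 2, 1)
w2 = Lw1 = (6, 36, 25)
w3 = Lw2 = (136, 332, 127)
Lw3 = (840, 3258, 1471)
w3·Lw3 = 136·840 + 332·3258 + 127·1471 = 1382713; w3·w3 = 136·136 + 332·332 + 127·127 = 144849
λ ≈ 1382713/144849 = 9.54589

9.54589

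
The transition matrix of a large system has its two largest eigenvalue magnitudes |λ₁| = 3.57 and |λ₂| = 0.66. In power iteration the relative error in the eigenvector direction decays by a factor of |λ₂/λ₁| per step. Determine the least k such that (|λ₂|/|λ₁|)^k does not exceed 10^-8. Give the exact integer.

11

|λ₂/λ₁| = 0.66/3.57 = 0.18487
Need k ≥ ln(10^-8) / ln(0.18487) = -18.4207 / -1.6881 ≈ 10.912
Smallest integer k satisfying the bound: 11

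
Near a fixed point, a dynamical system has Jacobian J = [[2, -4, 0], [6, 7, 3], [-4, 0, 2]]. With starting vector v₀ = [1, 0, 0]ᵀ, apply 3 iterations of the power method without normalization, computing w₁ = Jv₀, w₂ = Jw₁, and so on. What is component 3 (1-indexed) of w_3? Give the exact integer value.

w1 = Jv₀ = (2, 6, -4)
w2 = Jw1 = (-20, 42, -16)
w3 = Jw2 = (-208, 126, 48)
The requested component of w3 is 48.

48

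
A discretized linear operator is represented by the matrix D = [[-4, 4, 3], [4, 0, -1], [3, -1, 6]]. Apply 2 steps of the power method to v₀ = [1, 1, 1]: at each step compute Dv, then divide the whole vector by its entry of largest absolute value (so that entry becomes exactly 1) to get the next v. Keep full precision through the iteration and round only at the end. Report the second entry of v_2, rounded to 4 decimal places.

Dv0 = (3.00000, 3.00000, 8.00000); divide by 8.00000 → v1 = (0.37500, 0.37500, 1.00000)
Dv1 = (3.00000, 0.50000, 6.75000); divide by 6.75000 → v2 = (0.44444, 0.07407, 1.00000)
Requested entry of v2: 4/54 = 0.0741

0.0741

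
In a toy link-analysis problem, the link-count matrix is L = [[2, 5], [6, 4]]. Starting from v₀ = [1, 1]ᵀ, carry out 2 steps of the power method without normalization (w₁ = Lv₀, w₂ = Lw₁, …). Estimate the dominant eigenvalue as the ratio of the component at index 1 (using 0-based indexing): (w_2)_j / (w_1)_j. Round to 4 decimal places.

w1 = Lv₀ = (2·1 + 5·1; 6·1 + 4·1) = (7, 10)
w2 = Lw1 = (2·7 + 5·10; 6·7 + 4·10) = (64, 82)
Ratio at component: 82 / 10 = 8.2000

8.2000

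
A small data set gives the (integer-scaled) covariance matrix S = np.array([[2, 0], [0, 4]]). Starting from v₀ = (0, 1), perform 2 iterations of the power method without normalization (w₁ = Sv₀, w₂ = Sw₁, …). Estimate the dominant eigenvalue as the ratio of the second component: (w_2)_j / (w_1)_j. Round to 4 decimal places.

λ ≈ 4.0000

w1 = Sv₀ = (2·0 + 0·1; 0·0 + 4·1) = (0, 4)
w2 = Sw1 = (2·0 + 0·4; 0·0 + 4·4) = (0, 16)
Ratio at component: 16 / 4 = 4.0000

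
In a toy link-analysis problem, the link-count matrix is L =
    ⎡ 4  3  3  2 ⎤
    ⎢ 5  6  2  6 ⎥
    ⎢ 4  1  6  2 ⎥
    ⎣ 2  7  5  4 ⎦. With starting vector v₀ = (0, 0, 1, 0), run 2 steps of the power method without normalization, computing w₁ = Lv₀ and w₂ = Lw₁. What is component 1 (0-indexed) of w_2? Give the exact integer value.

69

w1 = Lv₀ = (3, 2, 6, 5)
w2 = Lw1 = (46, 69, 60, 70)
The requested component of w2 is 69.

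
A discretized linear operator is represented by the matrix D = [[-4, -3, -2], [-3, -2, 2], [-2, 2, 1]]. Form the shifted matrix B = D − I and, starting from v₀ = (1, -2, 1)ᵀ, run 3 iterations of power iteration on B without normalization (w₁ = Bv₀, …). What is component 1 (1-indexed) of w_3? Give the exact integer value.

38

B = D − I has rows (-5, -3, -2); (-3, -3, 2); (-2, 2, 0)
w1 = Bv₀ = ((-5)·1 + (-3)·(-2) + (-2)·1; (-3)·1 + (-3)·(-2) + 2·1; (-2)·1 + 2·(-2) + 0·1) = (-1, 5, -6)
w2 = Bw1 = ((-5)·(-1) + (-3)·5 + (-2)·(-6); (-3)·(-1) + (-3)·5 + 2·(-6); (-2)·(-1) + 2·5 + 0·(-6)) = (2, -24, 12)
w3 = Bw2 = (38, 90, -52)
Requested component of w3: 38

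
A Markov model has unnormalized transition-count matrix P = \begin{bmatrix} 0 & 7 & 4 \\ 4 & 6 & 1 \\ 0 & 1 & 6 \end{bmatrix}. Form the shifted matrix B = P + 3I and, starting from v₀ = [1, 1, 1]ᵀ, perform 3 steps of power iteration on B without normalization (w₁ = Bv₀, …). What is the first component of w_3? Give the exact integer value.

B = P + 3I has rows (3, 7, 4); (4, 9, 1); (0, 1, 9)
w1 = Bv₀ = (3·1 + 7·1 + 4·1; 4·1 + 9·1 + 1·1; 0·1 + 1·1 + 9·1) = (14, 14, 10)
w2 = Bw1 = (3·14 + 7·14 + 4·10; 4·14 + 9·14 + 1·10; 0·14 + 1·14 + 9·10) = (180, 192, 104)
w3 = Bw2 = (2300, 2552, 1128)
Requested component of w3: 2300

2300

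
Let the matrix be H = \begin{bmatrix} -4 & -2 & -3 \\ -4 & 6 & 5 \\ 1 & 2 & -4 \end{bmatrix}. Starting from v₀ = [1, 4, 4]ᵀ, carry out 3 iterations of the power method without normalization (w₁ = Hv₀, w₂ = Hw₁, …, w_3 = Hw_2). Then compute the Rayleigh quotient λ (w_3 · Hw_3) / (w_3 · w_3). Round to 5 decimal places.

w1 = Hv₀ = ((-4)·1 + (-2)·4 + (-3)·4; (-4)·1 + 6·4 + 5·4; 1·1 + 2·4 + (-4)·4) = (-24, 40, -7)
w2 = Hw1 = ((-4)·(-24) + (-2)·40 + (-3)·(-7); (-4)·(-24) + 6·40 + 5·(-7); 1·(-24) + 2·40 + (-4)·(-7)) = (37, 301, 84)
w3 = Hw2 = (-1002, 2078, 303)
Hw3 = (-1057, 17991, 1942)
w3·Hw3 = (-1002)·(-1057) + 2078·17991 + 303·1942 = 39032838; w3·w3 = (-1002)·(-1002) + 2078·2078 + 303·303 = 5413897
λ ≈ 39032838/5413897 = 7.20975

λ ≈ 7.20975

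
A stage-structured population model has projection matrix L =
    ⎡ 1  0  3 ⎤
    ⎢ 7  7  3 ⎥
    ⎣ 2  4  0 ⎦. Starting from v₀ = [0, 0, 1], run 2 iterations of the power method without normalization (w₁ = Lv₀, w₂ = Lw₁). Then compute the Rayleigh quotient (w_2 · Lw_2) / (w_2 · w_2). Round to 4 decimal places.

8.9657

w1 = Lv₀ = (1·0 + 0·0 + 3·1; 7·0 + 7·0 + 3·1; 2·0 + 4·0 + 0·1) = (3, 3, 0)
w2 = Lw1 = (1·3 + 0·3 + 3·0; 7·3 + 7·3 + 3·0; 2·3 + 4·3 + 0·0) = (3, 42, 18)
Lw2 = (57, 369, 174)
w2·Lw2 = 3·57 + 42·369 + 18·174 = 18801; w2·w2 = 3·3 + 42·42 + 18·18 = 2097
λ ≈ 18801/2097 = 8.9657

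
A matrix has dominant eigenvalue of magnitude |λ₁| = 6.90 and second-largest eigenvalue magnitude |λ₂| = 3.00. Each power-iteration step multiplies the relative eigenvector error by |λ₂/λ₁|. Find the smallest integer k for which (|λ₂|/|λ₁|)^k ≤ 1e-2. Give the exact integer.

6

|λ₂/λ₁| = 3.00/6.90 = 0.43478
Need k ≥ ln(1e-2) / ln(0.43478) = -4.6052 / -0.8329 ≈ 5.529
Smallest integer k satisfying the bound: 6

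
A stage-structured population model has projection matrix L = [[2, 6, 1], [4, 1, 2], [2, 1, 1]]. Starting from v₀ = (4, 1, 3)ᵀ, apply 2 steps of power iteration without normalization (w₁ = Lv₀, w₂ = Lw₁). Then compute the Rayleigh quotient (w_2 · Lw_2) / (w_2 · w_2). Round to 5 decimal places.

w1 = Lv₀ = (2·4 + 6·1 + 1·3; 4·4 + 1·1 + 2·3; 2·4 + 1·1 + 1·3) = (17, 23, 12)
w2 = Lw1 = (2·17 + 6·23 + 1·12; 4·17 + 1·23 + 2·12; 2·17 + 1·23 + 1·12) = (184, 115, 69)
Lw2 = (1127, 989, 552)
w2·Lw2 = 184·1127 + 115·989 + 69·552 = 359191; w2·w2 = 184·184 + 115·115 + 69·69 = 51842
λ ≈ 359191/51842 = 6.92857

6.92857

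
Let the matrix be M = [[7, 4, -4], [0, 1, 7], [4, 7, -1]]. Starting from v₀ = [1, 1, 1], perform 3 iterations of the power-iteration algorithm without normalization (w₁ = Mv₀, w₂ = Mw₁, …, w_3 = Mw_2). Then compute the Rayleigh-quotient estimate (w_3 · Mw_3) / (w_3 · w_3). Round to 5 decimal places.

w1 = Mv₀ = (7, 8, 10)
w2 = Mw1 = (41, 78, 74)
w3 = Mw2 = (303, 596, 636)
Mw3 = (1961, 5048, 4748)
w3·Mw3 = 303·1961 + 596·5048 + 636·4748 = 6622519; w3·w3 = 303·303 + 596·596 + 636·636 = 851521
λ ≈ 6622519/851521 = 7.77728

7.77728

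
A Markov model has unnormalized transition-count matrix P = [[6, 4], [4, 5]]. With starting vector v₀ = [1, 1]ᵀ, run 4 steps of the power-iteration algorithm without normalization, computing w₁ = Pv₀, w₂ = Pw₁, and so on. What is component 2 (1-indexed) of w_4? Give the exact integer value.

7709

w1 = Pv₀ = (6·1 + 4·1; 4·1 + 5·1) = (10, 9)
w2 = Pw1 = (6·10 + 4·9; 4·10 + 5·9) = (96, 85)
w3 = Pw2 = (916, 809)
w4 = Pw3 = (8732, 7709)
The requested component of w4 is 7709.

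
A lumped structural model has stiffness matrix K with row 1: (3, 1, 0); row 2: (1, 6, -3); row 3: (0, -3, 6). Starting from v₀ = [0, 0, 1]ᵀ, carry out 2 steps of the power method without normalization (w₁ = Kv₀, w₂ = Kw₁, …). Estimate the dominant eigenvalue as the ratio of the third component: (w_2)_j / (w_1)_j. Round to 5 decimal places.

w1 = Kv₀ = (0, -3, 6)
w2 = Kw1 = (-3, -36, 45)
Ratio at component: 45 / 6 = 7.50000

7.50000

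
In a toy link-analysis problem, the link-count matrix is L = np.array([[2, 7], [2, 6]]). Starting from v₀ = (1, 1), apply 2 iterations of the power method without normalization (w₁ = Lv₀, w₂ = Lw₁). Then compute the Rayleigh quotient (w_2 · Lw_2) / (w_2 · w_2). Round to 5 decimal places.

8.24288

w1 = Lv₀ = (9, 8)
w2 = Lw1 = (74, 66)
Lw2 = (610, 544)
w2·Lw2 = 74·610 + 66·544 = 81044; w2·w2 = 74·74 + 66·66 = 9832
λ ≈ 81044/9832 = 8.24288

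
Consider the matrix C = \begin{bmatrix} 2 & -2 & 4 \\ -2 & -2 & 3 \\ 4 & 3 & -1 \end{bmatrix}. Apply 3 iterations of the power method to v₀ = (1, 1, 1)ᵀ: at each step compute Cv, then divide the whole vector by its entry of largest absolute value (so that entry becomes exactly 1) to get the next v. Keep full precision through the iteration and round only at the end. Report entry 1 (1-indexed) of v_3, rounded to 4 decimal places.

0.4364

Cv0 = (4.00000, -1.00000, 6.00000); divide by 6.00000 → v1 = (0.66667, -0.16667, 1.00000)
Cv1 = (5.66667, 2.00000, 1.16667); divide by 5.66667 → v2 = (1.00000, 0.35294, 0.20588)
Cv2 = (2.11765, -2.08824, 4.85294); divide by 4.85294 → v3 = (0.43636, -0.43030, 1.00000)
Requested entry of v3: 72/165 = 0.4364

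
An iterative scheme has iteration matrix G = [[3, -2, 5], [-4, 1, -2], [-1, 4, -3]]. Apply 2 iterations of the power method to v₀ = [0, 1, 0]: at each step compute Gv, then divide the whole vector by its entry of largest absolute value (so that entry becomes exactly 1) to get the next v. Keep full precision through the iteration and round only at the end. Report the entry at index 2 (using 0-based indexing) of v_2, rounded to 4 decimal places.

Gv0 = (-2.00000, 1.00000, 4.00000); divide by 4.00000 → v1 = (-0.50000, 0.25000, 1.00000)
Gv1 = (3.00000, 0.25000, -1.50000); divide by 3.00000 → v2 = (1.00000, 0.08333, -0.50000)
Requested entry of v2: -6/12 = -0.5000

-0.5000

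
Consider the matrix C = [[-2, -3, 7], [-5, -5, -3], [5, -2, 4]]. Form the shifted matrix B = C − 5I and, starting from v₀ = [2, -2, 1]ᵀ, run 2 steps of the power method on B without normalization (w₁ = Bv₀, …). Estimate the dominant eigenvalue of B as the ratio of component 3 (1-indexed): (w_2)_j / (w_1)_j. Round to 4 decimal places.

B = C − 5I has rows (-7, -3, 7); (-5, -10, -3); (5, -2, -1)
w1 = Bv₀ = ((-7)·2 + (-3)·(-2) + 7·1; (-5)·2 + (-10)·(-2) + (-3)·1; 5·2 + (-2)·(-2) + (-1)·1) = (-1, 7, 13)
w2 = Bw1 = ((-7)·(-1) + (-3)·7 + 7·13; (-5)·(-1) + (-10)·7 + (-3)·13; 5·(-1) + (-2)·7 + (-1)·13) = (77, -104, -32)
Ratio: -32/13 = -2.4615

μ ≈ -2.4615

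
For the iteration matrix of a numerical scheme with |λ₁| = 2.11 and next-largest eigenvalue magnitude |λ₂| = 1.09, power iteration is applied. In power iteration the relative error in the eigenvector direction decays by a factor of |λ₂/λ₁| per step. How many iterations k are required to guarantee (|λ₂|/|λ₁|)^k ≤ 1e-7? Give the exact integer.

25

|λ₂/λ₁| = 1.09/2.11 = 0.51659
Need k ≥ ln(1e-7) / ln(0.51659) = -16.1181 / -0.6605 ≈ 24.402
Smallest integer k satisfying the bound: 25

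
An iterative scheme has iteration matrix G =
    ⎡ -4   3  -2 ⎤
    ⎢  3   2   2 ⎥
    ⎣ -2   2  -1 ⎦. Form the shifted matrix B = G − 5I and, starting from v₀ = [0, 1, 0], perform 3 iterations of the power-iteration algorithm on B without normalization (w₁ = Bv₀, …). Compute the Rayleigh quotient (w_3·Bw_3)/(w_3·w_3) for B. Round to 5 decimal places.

μ ≈ -11.50662

B = G − 5I has rows (-9, 3, -2); (3, -3, 2); (-2, 2, -6)
w1 = Bv₀ = ((-9)·0 + 3·1 + (-2)·0; 3·0 + (-3)·1 + 2·0; (-2)·0 + 2·1 + (-6)·0) = (3, -3, 2)
w2 = Bw1 = ((-9)·3 + 3·(-3) + (-2)·2; 3·3 + (-3)·(-3) + 2·2; (-2)·3 + 2·(-3) + (-6)·2) = (-40, 22, -24)
w3 = Bw2 = (474, -234, 268)
Bw3 = (-5504, 2660, -3024)
w3·Bw3 = -4041768; w3·w3 = 351256; μ ≈ -4041768/351256 = -11.50662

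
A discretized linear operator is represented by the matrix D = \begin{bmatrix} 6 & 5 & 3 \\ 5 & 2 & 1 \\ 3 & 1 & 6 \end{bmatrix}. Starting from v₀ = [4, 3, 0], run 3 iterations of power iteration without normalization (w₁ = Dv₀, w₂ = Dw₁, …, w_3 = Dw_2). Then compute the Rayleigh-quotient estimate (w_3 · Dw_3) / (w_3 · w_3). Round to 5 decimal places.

w1 = Dv₀ = (39, 26, 15)
w2 = Dw1 = (409, 262, 233)
w3 = Dw2 = (4463, 2802, 2887)
Dw3 = (49449, 30806, 33513)
w3·Dw3 = 4463·49449 + 2802·30806 + 2887·33513 = 403761330; w3·w3 = 4463·4463 + 2802·2802 + 2887·2887 = 36104342
λ ≈ 403761330/36104342 = 11.18318

11.18318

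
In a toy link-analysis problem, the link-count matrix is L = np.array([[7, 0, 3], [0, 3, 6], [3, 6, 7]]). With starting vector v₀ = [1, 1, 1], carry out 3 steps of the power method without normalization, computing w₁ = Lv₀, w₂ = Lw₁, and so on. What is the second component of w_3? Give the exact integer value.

1545

w1 = Lv₀ = (7·1 + 0·1 + 3·1; 0·1 + 3·1 + 6·1; 3·1 + 6·1 + 7·1) = (10, 9, 16)
w2 = Lw1 = (7·10 + 0·9 + 3·16; 0·10 + 3·9 + 6·16; 3·10 + 6·9 + 7·16) = (118, 123, 196)
w3 = Lw2 = (1414, 1545, 2464)
The requested component of w3 is 1545.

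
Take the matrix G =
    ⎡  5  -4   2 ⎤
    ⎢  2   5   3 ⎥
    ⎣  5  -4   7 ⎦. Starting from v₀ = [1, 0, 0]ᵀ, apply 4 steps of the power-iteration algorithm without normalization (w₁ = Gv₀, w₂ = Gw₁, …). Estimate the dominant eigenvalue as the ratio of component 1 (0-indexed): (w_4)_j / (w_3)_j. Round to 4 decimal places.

8.3117

w1 = Gv₀ = (5·1 + (-4)·0 + 2·0; 2·1 + 5·0 + 3·0; 5·1 + (-4)·0 + 7·0) = (5, 2, 5)
w2 = Gw1 = (5·5 + (-4)·2 + 2·5; 2·5 + 5·2 + 3·5; 5·5 + (-4)·2 + 7·5) = (27, 35, 52)
w3 = Gw2 = (99, 385, 359)
w4 = Gw3 = (-327, 3200, 1468)
Ratio at component: 3200 / 385 = 8.3117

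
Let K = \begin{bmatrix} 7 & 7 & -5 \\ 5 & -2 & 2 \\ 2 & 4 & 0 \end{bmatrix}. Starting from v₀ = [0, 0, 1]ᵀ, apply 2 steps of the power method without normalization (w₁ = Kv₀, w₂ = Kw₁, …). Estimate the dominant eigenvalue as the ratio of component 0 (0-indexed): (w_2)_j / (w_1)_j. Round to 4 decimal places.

λ ≈ 4.2000

w1 = Kv₀ = (7·0 + 7·0 + (-5)·1; 5·0 + (-2)·0 + 2·1; 2·0 + 4·0 + 0·1) = (-5, 2, 0)
w2 = Kw1 = (7·(-5) + 7·2 + (-5)·0; 5·(-5) + (-2)·2 + 2·0; 2·(-5) + 4·2 + 0·0) = (-21, -29, -2)
Ratio at component: -21 / -5 = 4.2000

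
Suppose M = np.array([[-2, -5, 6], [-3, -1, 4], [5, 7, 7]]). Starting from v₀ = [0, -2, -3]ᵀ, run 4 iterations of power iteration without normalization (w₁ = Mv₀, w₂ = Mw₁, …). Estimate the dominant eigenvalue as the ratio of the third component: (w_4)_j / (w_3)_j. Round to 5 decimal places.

w1 = Mv₀ = ((-2)·0 + (-5)·(-2) + 6·(-3); (-3)·0 + (-1)·(-2) + 4·(-3); 5·0 + 7·(-2) + 7·(-3)) = (-8, -10, -35)
w2 = Mw1 = ((-2)·(-8) + (-5)·(-10) + 6·(-35); (-3)·(-8) + (-1)·(-10) + 4·(-35); 5·(-8) + 7·(-10) + 7·(-35)) = (-144, -106, -355)
w3 = Mw2 = (-1312, -882, -3947)
w4 = Mw3 = (-16648, -10970, -40363)
Ratio at component: -40363 / -3947 = 10.22625

10.22625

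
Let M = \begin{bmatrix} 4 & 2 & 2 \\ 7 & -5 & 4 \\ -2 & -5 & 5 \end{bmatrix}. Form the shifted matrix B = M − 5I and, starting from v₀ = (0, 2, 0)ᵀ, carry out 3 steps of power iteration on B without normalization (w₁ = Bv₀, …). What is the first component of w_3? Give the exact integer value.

B = M − 5I has rows (-1, 2, 2); (7, -10, 4); (-2, -5, 0)
w1 = Bv₀ = (4, -20, -10)
w2 = Bw1 = (-64, 188, 92)
w3 = Bw2 = (624, -1960, -812)
Requested component of w3: 624

624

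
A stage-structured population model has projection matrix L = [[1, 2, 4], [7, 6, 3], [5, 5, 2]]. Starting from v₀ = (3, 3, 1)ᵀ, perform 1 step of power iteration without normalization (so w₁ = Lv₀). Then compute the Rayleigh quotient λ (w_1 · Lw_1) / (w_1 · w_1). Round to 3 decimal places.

w1 = Lv₀ = (1·3 + 2·3 + 4·1; 7·3 + 6·3 + 3·1; 5·3 + 5·3 + 2·1) = (13, 42, 32)
Lw1 = (225, 439, 339)
w1·Lw1 = 13·225 + 42·439 + 32·339 = 32211; w1·w1 = 13·13 + 42·42 + 32·32 = 2957
λ ≈ 32211/2957 = 10.893

10.893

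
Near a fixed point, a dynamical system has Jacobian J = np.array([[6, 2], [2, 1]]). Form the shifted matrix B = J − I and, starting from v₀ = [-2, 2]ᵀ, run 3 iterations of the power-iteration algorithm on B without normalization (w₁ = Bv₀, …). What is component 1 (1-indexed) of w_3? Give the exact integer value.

B = J − I has rows (5, 2); (2, 0)
w1 = Bv₀ = (5·(-2) + 2·2; 2·(-2) + 0·2) = (-6, -4)
w2 = Bw1 = (5·(-6) + 2·(-4); 2·(-6) + 0·(-4)) = (-38, -12)
w3 = Bw2 = (-214, -76)
Requested component of w3: -214

-214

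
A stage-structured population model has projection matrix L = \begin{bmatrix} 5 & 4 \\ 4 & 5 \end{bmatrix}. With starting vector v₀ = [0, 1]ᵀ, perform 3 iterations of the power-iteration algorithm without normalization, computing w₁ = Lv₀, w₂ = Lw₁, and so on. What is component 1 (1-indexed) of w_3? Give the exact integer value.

w1 = Lv₀ = (4, 5)
w2 = Lw1 = (40, 41)
w3 = Lw2 = (364, 365)
The requested component of w3 is 364.

364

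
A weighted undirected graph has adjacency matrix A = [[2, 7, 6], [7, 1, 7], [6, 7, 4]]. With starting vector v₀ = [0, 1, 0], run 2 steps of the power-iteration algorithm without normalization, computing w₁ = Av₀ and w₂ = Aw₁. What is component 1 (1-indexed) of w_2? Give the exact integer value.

w1 = Av₀ = (2·0 + 7·1 + 6·0; 7·0 + 1·1 + 7·0; 6·0 + 7·1 + 4·0) = (7, 1, 7)
w2 = Aw1 = (2·7 + 7·1 + 6·7; 7·7 + 1·1 + 7·7; 6·7 + 7·1 + 4·7) = (63, 99, 77)
The requested component of w2 is 63.

63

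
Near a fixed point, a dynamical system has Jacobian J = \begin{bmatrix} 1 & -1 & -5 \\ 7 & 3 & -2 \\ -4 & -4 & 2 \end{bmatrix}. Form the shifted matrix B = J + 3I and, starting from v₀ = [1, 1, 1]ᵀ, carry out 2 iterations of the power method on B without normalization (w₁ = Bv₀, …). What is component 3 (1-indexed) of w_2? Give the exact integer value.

B = J + 3I has rows (4, -1, -5); (7, 6, -2); (-4, -4, 5)
w1 = Bv₀ = (4·1 + (-1)·1 + (-5)·1; 7·1 + 6·1 + (-2)·1; (-4)·1 + (-4)·1 + 5·1) = (-2, 11, -3)
w2 = Bw1 = (4·(-2) + (-1)·11 + (-5)·(-3); 7·(-2) + 6·11 + (-2)·(-3); (-4)·(-2) + (-4)·11 + 5·(-3)) = (-4, 58, -51)
Requested component of w2: -51

-51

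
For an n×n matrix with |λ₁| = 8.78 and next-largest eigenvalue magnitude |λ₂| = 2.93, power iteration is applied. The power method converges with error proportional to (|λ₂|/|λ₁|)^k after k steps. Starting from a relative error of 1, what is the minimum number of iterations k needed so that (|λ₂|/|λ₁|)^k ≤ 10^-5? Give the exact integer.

11

|λ₂/λ₁| = 2.93/8.78 = 0.33371
Need k ≥ ln(10^-5) / ln(0.33371) = -11.5129 / -1.0975 ≈ 10.490
Smallest integer k satisfying the bound: 11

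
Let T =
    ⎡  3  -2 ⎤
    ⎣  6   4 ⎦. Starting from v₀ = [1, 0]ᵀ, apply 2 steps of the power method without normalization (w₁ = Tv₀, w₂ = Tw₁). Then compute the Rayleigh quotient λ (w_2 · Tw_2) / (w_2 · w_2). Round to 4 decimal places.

w1 = Tv₀ = (3, 6)
w2 = Tw1 = (-3, 42)
Tw2 = (-93, 150)
w2·Tw2 = (-3)·(-93) + 42·150 = 6579; w2·w2 = (-3)·(-3) + 42·42 = 1773
λ ≈ 6579/1773 = 3.7107

3.7107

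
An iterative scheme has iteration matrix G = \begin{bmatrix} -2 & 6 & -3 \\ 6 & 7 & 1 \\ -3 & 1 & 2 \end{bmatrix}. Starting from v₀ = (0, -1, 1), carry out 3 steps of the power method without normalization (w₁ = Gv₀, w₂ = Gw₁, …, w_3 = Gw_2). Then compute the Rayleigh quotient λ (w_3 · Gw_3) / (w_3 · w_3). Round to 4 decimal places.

w1 = Gv₀ = (-9, -6, 1)
w2 = Gw1 = (-21, -95, 23)
w3 = Gw2 = (-597, -768, 14)
Gw3 = (-3456, -8944, 1051)
w3·Gw3 = (-597)·(-3456) + (-768)·(-8944) + 14·1051 = 8946938; w3·w3 = (-597)·(-597) + (-768)·(-768) + 14·14 = 946429
λ ≈ 8946938/946429 = 9.4534

λ ≈ 9.4534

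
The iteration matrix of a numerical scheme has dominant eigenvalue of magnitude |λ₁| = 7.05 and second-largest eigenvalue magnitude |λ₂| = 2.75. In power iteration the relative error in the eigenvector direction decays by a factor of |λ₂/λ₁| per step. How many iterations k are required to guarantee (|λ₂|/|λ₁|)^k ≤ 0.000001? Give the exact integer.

|λ₂/λ₁| = 2.75/7.05 = 0.39007
Need k ≥ ln(0.000001) / ln(0.39007) = -13.8155 / -0.9414 ≈ 14.675
Smallest integer k satisfying the bound: 15

15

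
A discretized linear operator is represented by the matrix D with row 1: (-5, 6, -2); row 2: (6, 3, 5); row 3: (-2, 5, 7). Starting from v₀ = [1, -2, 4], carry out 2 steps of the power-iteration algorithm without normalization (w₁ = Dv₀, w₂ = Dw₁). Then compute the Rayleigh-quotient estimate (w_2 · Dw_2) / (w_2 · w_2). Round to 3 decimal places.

λ ≈ -0.184

w1 = Dv₀ = (-25, 20, 16)
w2 = Dw1 = (213, -10, 262)
Dw2 = (-1649, 2558, 1358)
w2·Dw2 = 213·(-1649) + (-10)·2558 + 262·1358 = -21021; w2·w2 = 213·213 + (-10)·(-10) + 262·262 = 114113
λ ≈ -21021/114113 = -0.184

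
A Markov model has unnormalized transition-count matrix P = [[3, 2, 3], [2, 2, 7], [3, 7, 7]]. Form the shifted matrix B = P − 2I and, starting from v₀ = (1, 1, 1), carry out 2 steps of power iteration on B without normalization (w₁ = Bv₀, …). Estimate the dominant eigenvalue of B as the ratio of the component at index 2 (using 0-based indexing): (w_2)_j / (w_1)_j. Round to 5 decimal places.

10.40000

B = P − 2I has rows (1, 2, 3); (2, 0, 7); (3, 7, 5)
w1 = Bv₀ = (1·1 + 2·1 + 3·1; 2·1 + 0·1 + 7·1; 3·1 + 7·1 + 5·1) = (6, 9, 15)
w2 = Bw1 = (1·6 + 2·9 + 3·15; 2·6 + 0·9 + 7·15; 3·6 + 7·9 + 5·15) = (69, 117, 156)
Ratio: 156/15 = 10.40000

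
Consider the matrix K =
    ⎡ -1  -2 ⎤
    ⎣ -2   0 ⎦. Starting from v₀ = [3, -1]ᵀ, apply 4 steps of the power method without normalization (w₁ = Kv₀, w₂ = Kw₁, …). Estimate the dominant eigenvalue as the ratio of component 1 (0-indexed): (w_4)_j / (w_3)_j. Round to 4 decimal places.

w1 = Kv₀ = (-1, -6)
w2 = Kw1 = (13, 2)
w3 = Kw2 = (-17, -26)
w4 = Kw3 = (69, 34)
Ratio at component: 34 / -26 = -1.3077

λ ≈ -1.3077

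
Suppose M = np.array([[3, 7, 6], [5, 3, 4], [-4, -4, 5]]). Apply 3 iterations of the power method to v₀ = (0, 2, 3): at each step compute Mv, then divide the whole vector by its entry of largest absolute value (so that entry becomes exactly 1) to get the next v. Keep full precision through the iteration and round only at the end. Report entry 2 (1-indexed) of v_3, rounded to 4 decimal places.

Mv0 = (32.00000, 18.00000, 7.00000); divide by 32.00000 → v1 = (1.00000, 0.56250, 0.21875)
Mv1 = (8.25000, 7.56250, -5.15625); divide by 8.25000 → v2 = (1.00000, 0.91667, -0.62500)
Mv2 = (5.66667, 5.25000, -10.79167); divide by -10.79167 → v3 = (-0.52510, -0.48649, 1.00000)
Requested entry of v3: 1386/-2849 = -0.4865

-0.4865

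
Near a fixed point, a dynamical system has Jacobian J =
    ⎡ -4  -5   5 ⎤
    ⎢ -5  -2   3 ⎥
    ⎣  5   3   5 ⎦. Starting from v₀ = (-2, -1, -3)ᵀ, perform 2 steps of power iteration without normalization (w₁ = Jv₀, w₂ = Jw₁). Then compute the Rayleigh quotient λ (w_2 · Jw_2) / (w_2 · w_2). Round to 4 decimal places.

w1 = Jv₀ = ((-4)·(-2) + (-5)·(-1) + 5·(-3); (-5)·(-2) + (-2)·(-1) + 3·(-3); 5·(-2) + 3·(-1) + 5·(-3)) = (-2, 3, -28)
w2 = Jw1 = ((-4)·(-2) + (-5)·3 + 5·(-28); (-5)·(-2) + (-2)·3 + 3·(-28); 5·(-2) + 3·3 + 5·(-28)) = (-147, -80, -141)
Jw2 = (283, 472, -1680)
w2·Jw2 = (-147)·283 + (-80)·472 + (-141)·(-1680) = 157519; w2·w2 = (-147)·(-147) + (-80)·(-80) + (-141)·(-141) = 47890
λ ≈ 157519/47890 = 3.2892

λ ≈ 3.2892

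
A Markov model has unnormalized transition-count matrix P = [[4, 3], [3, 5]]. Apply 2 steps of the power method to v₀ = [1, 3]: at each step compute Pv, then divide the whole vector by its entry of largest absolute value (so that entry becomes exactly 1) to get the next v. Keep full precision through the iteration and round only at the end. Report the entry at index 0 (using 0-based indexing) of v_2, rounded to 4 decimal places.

0.8217

Pv0 = (13.00000, 18.00000); divide by 18.00000 → v1 = (0.72222, 1.00000)
Pv1 = (5.88889, 7.16667); divide by 7.16667 → v2 = (0.82171, 1.00000)
Requested entry of v2: 106/129 = 0.8217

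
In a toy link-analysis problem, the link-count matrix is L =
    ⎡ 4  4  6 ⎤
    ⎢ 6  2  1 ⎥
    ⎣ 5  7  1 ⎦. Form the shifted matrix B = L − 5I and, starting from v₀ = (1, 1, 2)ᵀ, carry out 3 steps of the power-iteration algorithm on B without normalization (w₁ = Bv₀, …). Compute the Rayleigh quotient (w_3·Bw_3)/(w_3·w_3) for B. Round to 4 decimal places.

B = L − 5I has rows (-1, 4, 6); (6, -3, 1); (5, 7, -4)
w1 = Bv₀ = (15, 5, 4)
w2 = Bw1 = (29, 79, 94)
w3 = Bw2 = (851, 31, 322)
Bw3 = (1205, 5335, 3184)
w3·Bw3 = 2216088; w3·w3 = 828846; μ ≈ 2216088/828846 = 2.6737

2.6737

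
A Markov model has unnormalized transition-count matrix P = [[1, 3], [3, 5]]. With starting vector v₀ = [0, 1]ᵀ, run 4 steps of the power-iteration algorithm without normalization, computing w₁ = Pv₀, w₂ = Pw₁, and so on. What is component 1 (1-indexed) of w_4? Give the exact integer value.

w1 = Pv₀ = (3, 5)
w2 = Pw1 = (18, 34)
w3 = Pw2 = (120, 224)
w4 = Pw3 = (792, 1480)
The requested component of w4 is 792.

792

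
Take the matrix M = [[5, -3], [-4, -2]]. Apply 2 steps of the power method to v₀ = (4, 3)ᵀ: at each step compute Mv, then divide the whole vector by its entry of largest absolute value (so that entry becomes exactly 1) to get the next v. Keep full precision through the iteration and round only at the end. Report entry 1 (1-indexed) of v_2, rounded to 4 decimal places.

1.0000

Mv0 = (11.00000, -22.00000); divide by -22.00000 → v1 = (-0.50000, 1.00000)
Mv1 = (-5.50000, 0.00000); divide by -5.50000 → v2 = (1.00000, 0.00000)
Requested entry of v2: 121/121 = 1.0000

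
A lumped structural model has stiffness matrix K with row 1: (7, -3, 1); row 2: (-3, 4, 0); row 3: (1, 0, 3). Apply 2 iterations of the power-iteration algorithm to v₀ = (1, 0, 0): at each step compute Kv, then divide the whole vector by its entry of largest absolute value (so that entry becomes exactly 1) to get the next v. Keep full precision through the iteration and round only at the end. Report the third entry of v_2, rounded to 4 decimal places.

0.1695

Kv0 = (7.00000, -3.00000, 1.00000); divide by 7.00000 → v1 = (1.00000, -0.42857, 0.14286)
Kv1 = (8.42857, -4.71429, 1.42857); divide by 8.42857 → v2 = (1.00000, -0.55932, 0.16949)
Requested entry of v2: 10/59 = 0.1695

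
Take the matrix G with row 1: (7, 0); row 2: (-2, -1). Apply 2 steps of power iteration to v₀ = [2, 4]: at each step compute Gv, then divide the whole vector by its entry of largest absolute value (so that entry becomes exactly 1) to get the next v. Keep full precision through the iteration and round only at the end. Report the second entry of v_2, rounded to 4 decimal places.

Gv0 = (14.00000, -8.00000); divide by 14.00000 → v1 = (1.00000, -0.57143)
Gv1 = (7.00000, -1.42857); divide by 7.00000 → v2 = (1.00000, -0.20408)
Requested entry of v2: -20/98 = -0.2041

-0.2041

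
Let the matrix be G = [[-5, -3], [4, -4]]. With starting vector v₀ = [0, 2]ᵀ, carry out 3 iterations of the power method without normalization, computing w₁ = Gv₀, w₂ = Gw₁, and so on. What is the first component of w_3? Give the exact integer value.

-294

w1 = Gv₀ = (-6, -8)
w2 = Gw1 = (54, 8)
w3 = Gw2 = (-294, 184)
The requested component of w3 is -294.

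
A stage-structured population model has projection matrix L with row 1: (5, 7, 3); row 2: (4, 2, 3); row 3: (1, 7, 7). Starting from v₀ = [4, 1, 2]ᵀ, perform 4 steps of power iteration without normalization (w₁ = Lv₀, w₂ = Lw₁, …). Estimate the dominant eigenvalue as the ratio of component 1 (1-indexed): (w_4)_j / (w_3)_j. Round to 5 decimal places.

w1 = Lv₀ = (33, 24, 25)
w2 = Lw1 = (408, 255, 376)
w3 = Lw2 = (4953, 3270, 4825)
w4 = Lw3 = (62130, 40827, 61618)
Ratio at component: 62130 / 4953 = 12.54391

λ ≈ 12.54391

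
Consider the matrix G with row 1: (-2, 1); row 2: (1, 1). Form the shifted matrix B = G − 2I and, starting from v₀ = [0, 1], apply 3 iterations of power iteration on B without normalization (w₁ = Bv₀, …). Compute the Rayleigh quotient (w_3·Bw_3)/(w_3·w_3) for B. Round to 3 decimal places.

B = G − 2I has rows (-4, 1); (1, -1)
w1 = Bv₀ = ((-4)·0 + 1·1; 1·0 + (-1)·1) = (1, -1)
w2 = Bw1 = ((-4)·1 + 1·(-1); 1·1 + (-1)·(-1)) = (-5, 2)
w3 = Bw2 = (22, -7)
Bw3 = (-95, 29)
w3·Bw3 = -2293; w3·w3 = 533; μ ≈ -2293/533 = -4.302

-4.302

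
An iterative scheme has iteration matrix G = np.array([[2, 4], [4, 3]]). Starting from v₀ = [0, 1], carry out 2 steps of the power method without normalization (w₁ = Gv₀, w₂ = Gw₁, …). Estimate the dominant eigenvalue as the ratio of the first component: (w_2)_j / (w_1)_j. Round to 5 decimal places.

w1 = Gv₀ = (4, 3)
w2 = Gw1 = (20, 25)
Ratio at component: 20 / 4 = 5.00000

λ ≈ 5.00000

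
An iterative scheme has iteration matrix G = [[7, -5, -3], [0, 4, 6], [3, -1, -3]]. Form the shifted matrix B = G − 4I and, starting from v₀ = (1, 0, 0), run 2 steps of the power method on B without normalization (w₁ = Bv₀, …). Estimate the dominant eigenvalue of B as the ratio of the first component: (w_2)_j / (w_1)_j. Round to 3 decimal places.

B = G − 4I has rows (3, -5, -3); (0, 0, 6); (3, -1, -7)
w1 = Bv₀ = (3, 0, 3)
w2 = Bw1 = (0, 18, -12)
Ratio: 0/3 = 0.000

0.000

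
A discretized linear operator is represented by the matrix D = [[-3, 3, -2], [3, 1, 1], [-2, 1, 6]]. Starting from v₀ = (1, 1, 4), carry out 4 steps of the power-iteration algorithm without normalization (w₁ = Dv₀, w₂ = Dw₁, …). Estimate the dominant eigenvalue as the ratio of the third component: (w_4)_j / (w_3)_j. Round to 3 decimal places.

w1 = Dv₀ = ((-3)·1 + 3·1 + (-2)·4; 3·1 + 1·1 + 1·4; (-2)·1 + 1·1 + 6·4) = (-8, 8, 23)
w2 = Dw1 = ((-3)·(-8) + 3·8 + (-2)·23; 3·(-8) + 1·8 + 1·23; (-2)·(-8) + 1·8 + 6·23) = (2, 7, 162)
w3 = Dw2 = (-309, 175, 975)
w4 = Dw3 = (-498, 223, 6643)
Ratio at component: 6643 / 975 = 6.813

6.813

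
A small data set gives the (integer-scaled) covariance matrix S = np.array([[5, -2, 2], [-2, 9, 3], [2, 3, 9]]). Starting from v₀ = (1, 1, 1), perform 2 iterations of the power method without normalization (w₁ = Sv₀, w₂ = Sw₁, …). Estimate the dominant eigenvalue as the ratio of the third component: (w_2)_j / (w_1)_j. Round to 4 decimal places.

w1 = Sv₀ = (5, 10, 14)
w2 = Sw1 = (33, 122, 166)
Ratio at component: 166 / 14 = 11.8571

λ ≈ 11.8571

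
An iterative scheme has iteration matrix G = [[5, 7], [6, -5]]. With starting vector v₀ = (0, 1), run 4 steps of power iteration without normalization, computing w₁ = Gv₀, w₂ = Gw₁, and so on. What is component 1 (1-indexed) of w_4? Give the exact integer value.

w1 = Gv₀ = (5·0 + 7·1; 6·0 + (-5)·1) = (7, -5)
w2 = Gw1 = (5·7 + 7·(-5); 6·7 + (-5)·(-5)) = (0, 67)
w3 = Gw2 = (469, -335)
w4 = Gw3 = (0, 4489)
The requested component of w4 is 0.

0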